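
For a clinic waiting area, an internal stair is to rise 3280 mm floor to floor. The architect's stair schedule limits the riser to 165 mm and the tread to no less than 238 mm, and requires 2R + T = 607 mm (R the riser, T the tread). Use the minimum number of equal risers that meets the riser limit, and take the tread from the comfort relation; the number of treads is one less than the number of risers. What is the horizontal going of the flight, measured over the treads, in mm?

5301 mm

At most 165 each: 3280/165 = 19.88, giving 20 risers.
R = 3280 ÷ 20 = 164 mm.
Tread T = 607 − 2 × 164 = 279 mm (≥ 238 mm).
20 risers give 19 treads; going = 19 × 279 = 5301 mm.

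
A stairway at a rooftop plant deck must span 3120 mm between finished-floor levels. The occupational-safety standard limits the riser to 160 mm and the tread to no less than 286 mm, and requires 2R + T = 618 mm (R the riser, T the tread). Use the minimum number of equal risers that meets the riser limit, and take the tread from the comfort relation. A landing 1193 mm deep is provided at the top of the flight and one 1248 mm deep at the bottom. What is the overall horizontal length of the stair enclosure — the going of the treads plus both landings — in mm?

3120 / 160 = 19.50, so 20 risers are needed.
Each riser is 3120/20 = 156 mm (≤ 160 mm).
T = 618 − 2·156 = 306 mm, which satisfies the 286 mm minimum.
Treads = 20 − 1 = 19; going = 19 × 306 = 5814 mm.
Add landings: 5814 + 1193 + 1248 = 8255 mm.

8255 mm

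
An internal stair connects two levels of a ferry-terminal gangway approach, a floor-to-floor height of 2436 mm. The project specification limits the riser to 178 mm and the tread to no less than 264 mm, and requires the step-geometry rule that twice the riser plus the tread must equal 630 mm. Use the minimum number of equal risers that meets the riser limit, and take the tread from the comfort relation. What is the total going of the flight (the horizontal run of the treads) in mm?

3666 mm

2436 / 178 = 13.69, so 14 risers are needed.
Each riser is 2436/14 = 174 mm (≤ 178 mm).
From 2R + T = 630: T = 630 − 348 = 282 mm.
Treads = 14 − 1 = 13; going = 13 × 282 = 3666 mm.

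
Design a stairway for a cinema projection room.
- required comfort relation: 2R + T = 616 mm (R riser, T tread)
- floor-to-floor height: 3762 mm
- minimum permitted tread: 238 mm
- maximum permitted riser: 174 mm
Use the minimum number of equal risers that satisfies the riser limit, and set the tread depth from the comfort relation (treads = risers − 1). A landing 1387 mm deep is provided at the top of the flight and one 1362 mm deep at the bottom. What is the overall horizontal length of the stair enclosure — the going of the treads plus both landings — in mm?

3762 / 174 = 21.621 → round up to 22 risers.
R = 3762 ÷ 22 = 171 mm.
From 2R + T = 616: T = 616 − 342 = 274 mm.
22 risers give 21 treads; going = 21 × 274 = 5754 mm.
Add landings: 5754 + 1387 + 1362 = 8503 mm.

8503 mm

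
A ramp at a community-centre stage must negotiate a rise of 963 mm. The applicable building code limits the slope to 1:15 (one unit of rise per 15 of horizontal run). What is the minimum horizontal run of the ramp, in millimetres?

At 1:15 the run is 15 × 963 = 14445 mm.

14445 mm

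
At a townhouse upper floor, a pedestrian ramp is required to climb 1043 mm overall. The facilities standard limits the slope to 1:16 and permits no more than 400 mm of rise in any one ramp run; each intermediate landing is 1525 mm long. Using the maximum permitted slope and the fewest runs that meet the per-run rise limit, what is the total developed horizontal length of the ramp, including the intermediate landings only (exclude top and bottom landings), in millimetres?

19738 mm

1043 / 400 = 2.61, so 3 ramp runs are needed. That means 2 intermediate landings.
Ramp run (horizontal) at 1:16: 1043 × 16 = 16688 mm.
Intermediate landings: 2 × 1525 = 3050 mm.
Developed length = 16688 + 3050 = 19738 mm.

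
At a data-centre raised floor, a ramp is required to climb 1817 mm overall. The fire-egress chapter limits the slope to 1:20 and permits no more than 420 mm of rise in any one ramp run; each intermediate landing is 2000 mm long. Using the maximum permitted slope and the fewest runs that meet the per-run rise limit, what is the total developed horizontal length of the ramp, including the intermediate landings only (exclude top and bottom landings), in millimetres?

44340 mm

1817 / 420 = 4.33, so 5 ramp runs are needed. That means 4 intermediate landings.
Ramp run (horizontal) at 1:20: 1817 × 20 = 36340 mm.
4 intermediate landings contribute 4 × 2000 = 8000 mm.
Developed length = 36340 + 8000 = 44340 mm.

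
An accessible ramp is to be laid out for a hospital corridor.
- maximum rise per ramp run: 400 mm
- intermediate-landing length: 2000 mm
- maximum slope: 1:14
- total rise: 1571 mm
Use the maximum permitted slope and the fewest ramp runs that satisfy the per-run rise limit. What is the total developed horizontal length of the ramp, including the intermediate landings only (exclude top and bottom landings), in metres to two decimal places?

1571 / 400 = 3.93, so 4 ramp runs are needed. That means 3 intermediate landings.
Ramp run (horizontal) at 1:14: 1571 × 14 = 21994 mm.
3 intermediate landings contribute 3 × 2000 = 6000 mm.
Total developed length = 21994 + 6000 = 27994 mm.
= 27.99 m.

27.99 m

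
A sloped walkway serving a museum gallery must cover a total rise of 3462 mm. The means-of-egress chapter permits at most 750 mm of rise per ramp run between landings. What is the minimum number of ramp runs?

At most 750 each: 3462/750 = 4.62, giving 5 ramp runs.

5 runs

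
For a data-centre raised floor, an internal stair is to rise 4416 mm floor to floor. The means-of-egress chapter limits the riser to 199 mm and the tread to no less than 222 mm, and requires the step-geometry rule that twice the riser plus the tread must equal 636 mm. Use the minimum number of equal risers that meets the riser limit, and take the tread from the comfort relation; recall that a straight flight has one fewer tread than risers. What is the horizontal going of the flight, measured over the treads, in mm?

4416 / 199 = 22.191 → round up to 23 risers.
Riser R = 4416 / 23 = 192 mm, within the 199 mm limit.
T = 636 − 2·192 = 252 mm, which satisfies the 222 mm minimum.
Going = (23 − 1) × 252 = 5544 mm.

5544 mm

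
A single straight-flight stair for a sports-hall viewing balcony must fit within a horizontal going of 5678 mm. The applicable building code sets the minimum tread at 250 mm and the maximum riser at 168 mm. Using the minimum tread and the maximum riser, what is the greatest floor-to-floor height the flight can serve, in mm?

3864 mm

Treads that fit: ⌊5678 / 250⌋ = 22.
Risers = treads + 1 = 23.
Maximum height = 23 × 168 = 3864 mm.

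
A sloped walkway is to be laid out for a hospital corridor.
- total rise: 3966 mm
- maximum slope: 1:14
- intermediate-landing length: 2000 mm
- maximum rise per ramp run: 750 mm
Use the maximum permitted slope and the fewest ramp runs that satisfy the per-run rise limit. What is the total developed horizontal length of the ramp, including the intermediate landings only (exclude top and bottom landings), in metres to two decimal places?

65.52 m

3966 / 750 = 5.29, so 6 ramp runs are needed. That means 5 intermediate landings.
Horizontal run for 3966 mm of rise at 1:14 is 3966 × 14 = 55524 mm.
Intermediate landings: 5 × 2000 = 10000 mm.
Total developed length = 55524 + 10000 = 65524 mm.
= 65.52 m.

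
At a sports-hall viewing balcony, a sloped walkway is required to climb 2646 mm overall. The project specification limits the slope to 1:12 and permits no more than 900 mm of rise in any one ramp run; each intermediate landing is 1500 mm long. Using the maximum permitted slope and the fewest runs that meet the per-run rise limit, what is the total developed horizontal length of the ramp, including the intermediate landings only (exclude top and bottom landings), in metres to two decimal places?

2646 / 900 = 2.940 → round up to 3 ramp runs. That means 2 intermediate landings.
Ramp run (horizontal) at 1:12: 2646 × 12 = 31752 mm.
2 intermediate landings contribute 2 × 1500 = 3000 mm.
Developed length = 31752 + 3000 = 34752 mm.
= 34.75 m.

34.75 m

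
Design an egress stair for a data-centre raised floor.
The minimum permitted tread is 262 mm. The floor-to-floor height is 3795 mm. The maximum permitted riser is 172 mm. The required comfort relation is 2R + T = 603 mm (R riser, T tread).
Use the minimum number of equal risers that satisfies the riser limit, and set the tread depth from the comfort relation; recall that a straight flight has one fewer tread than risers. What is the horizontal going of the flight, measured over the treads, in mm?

6006 mm

3795 / 172 = 22.06, so 23 risers are needed.
R = 3795 ÷ 23 = 165 mm.
T = 603 − 2·165 = 273 mm, which satisfies the 262 mm minimum.
Going = (23 − 1) × 273 = 6006 mm.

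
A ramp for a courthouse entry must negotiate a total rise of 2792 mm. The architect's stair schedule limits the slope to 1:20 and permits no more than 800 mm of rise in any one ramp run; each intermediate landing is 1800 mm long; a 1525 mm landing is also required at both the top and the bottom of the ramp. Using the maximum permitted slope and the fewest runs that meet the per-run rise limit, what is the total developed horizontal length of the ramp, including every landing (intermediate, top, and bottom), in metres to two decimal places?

⌈2792/800⌉ = 4 ramp runs. That means 3 intermediate landings.
Horizontal run for 2792 mm of rise at 1:20 is 2792 × 20 = 55840 mm.
Intermediate landings: 3 × 1800 = 5400 mm.
Top and bottom landings: 2 × 1525 = 3050 mm.
Total = 55840 + 5400 + 3050 = 64290 mm.
= 64.29 m.

64.29 m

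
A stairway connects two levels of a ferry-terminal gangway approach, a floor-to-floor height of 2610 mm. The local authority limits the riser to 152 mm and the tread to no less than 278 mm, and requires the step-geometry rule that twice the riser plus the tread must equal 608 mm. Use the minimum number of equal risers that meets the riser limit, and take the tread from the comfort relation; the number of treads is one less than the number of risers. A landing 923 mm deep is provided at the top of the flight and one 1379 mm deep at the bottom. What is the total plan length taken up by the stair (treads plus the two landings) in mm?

⌈2610/152⌉ = 18 risers.
Each riser is 2610/18 = 145 mm (≤ 152 mm).
From 2R + T = 608: T = 608 − 290 = 318 mm.
18 risers give 17 treads; going = 17 × 318 = 5406 mm.
Enclosure = 5406 + 923 + 1379 = 7708 mm.

7708 mm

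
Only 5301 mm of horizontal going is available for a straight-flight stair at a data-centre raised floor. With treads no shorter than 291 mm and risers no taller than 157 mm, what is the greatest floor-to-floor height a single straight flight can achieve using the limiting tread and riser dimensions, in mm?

Treads that fit: ⌊5301 / 291⌋ = 18.
Risers = treads + 1 = 19.
Maximum height = 19 × 157 = 2983 mm.

2983 mm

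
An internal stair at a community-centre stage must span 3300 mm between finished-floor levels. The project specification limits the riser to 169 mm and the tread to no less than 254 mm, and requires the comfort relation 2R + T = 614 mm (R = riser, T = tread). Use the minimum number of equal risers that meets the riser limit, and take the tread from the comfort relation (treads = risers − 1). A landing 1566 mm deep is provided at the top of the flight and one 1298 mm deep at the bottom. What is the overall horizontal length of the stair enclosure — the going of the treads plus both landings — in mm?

At most 169 each: 3300/169 = 19.53, giving 20 risers.
R = 3300 ÷ 20 = 165 mm.
From 2R + T = 614: T = 614 − 330 = 284 mm.
Treads = 20 − 1 = 19; going = 19 × 284 = 5396 mm.
Add landings: 5396 + 1566 + 1298 = 8260 mm.

8260 mm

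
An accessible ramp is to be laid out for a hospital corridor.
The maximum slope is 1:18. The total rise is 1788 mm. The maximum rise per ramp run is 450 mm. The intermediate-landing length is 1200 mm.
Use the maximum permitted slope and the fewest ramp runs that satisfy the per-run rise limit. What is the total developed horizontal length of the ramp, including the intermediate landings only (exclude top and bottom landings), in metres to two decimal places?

1788 / 450 = 3.973 → round up to 4 ramp runs. That means 3 intermediate landings.
Ramp run (horizontal) at 1:18: 1788 × 18 = 32184 mm.
3 intermediate landings contribute 3 × 1200 = 3600 mm.
Developed length = 32184 + 3600 = 35784 mm.
= 35.78 m.

35.78 m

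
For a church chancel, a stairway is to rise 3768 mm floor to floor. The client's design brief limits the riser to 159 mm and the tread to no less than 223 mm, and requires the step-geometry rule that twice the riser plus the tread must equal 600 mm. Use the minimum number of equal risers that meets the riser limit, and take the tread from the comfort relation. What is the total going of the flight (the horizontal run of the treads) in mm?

3768 / 159 = 23.70, so 24 risers are needed.
R = 3768 ÷ 24 = 157 mm.
Tread T = 600 − 2 × 157 = 286 mm (≥ 223 mm).
Going = (24 − 1) × 286 = 6578 mm.

6578 mm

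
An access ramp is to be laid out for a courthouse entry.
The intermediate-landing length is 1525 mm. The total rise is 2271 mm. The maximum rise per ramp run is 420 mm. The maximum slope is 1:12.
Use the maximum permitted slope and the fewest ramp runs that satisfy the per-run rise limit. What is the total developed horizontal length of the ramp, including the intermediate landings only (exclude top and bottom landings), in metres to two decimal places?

34.88 m

⌈2271/420⌉ = 6 ramp runs. That means 5 intermediate landings.
Ramp run (horizontal) at 1:12: 2271 × 12 = 27252 mm.
5 intermediate landings contribute 5 × 1525 = 7625 mm.
Total developed length = 27252 + 7625 = 34877 mm.
= 34.88 m.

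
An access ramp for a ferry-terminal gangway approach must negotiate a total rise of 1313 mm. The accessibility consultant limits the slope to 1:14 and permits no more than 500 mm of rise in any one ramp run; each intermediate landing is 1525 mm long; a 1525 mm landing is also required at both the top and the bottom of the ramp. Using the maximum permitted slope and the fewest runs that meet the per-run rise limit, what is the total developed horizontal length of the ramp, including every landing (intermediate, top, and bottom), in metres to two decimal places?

24.48 m

1313 / 500 = 2.63, so 3 ramp runs are needed. That means 2 intermediate landings.
Ramp run (horizontal) at 1:14: 1313 × 14 = 18382 mm.
Intermediate landings: 2 × 1525 = 3050 mm.
Top and bottom landings: 2 × 1525 = 3050 mm.
Total = 18382 + 3050 + 3050 = 24482 mm.
= 24.48 m.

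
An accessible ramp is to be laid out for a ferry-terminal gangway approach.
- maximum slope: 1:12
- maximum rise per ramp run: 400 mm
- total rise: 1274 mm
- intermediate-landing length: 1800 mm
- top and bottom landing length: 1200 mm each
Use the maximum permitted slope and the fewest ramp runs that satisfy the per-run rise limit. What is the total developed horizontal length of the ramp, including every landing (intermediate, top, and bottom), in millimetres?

23088 mm

1274 / 400 = 3.185 → round up to 4 ramp runs. That means 3 intermediate landings.
Horizontal run for 1274 mm of rise at 1:12 is 1274 × 12 = 15288 mm.
3 intermediate landings contribute 3 × 1800 = 5400 mm.
Top and bottom landings: 2 × 1200 = 2400 mm.
Total = 15288 + 5400 + 2400 = 23088 mm.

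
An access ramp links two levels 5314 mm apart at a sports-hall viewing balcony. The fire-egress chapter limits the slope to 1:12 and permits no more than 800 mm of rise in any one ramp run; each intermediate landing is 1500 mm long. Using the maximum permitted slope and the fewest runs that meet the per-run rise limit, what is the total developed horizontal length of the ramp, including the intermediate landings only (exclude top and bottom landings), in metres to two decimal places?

72.77 m

5314 / 800 = 6.643 → round up to 7 ramp runs. That means 6 intermediate landings.
Horizontal run for 5314 mm of rise at 1:12 is 5314 × 12 = 63768 mm.
Intermediate landings: 6 × 1500 = 9000 mm.
Developed length = 63768 + 9000 = 72768 mm.
= 72.77 m.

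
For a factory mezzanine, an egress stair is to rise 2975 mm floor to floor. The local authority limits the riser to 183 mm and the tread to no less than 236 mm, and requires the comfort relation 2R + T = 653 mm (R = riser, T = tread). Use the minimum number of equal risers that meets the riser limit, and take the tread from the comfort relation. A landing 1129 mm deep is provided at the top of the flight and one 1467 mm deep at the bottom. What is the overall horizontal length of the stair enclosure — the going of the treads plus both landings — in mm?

⌈2975/183⌉ = 17 risers.
Riser R = 2975 / 17 = 175 mm, within the 183 mm limit.
T = 653 − 2·175 = 303 mm, which satisfies the 236 mm minimum.
Treads = 17 − 1 = 16; going = 16 × 303 = 4848 mm.
Add landings: 4848 + 1129 + 1467 = 7444 mm.

7444 mm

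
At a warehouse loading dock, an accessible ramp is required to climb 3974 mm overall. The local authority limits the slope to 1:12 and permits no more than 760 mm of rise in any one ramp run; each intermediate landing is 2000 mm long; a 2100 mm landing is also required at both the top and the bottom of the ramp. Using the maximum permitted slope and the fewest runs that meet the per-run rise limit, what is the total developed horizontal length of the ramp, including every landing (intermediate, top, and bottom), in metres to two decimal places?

61.89 m

3974 / 760 = 5.23, so 6 ramp runs are needed. That means 5 intermediate landings.
Horizontal run for 3974 mm of rise at 1:12 is 3974 × 12 = 47688 mm.
5 intermediate landings contribute 5 × 2000 = 10000 mm.
Top and bottom landings: 2 × 2100 = 4200 mm.
Total = 47688 + 10000 + 4200 = 61888 mm.
= 61.89 m.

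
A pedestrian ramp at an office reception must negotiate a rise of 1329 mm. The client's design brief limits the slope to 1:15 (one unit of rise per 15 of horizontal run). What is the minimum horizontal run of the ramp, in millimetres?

At 1:15 the run is 15 × 1329 = 19935 mm.

19935 mm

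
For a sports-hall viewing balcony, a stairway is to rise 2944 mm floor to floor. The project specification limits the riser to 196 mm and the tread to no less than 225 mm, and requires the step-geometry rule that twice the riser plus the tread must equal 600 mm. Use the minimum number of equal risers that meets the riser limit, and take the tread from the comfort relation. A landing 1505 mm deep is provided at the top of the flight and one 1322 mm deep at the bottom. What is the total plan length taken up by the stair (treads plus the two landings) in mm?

6307 mm

⌈2944/196⌉ = 16 risers.
Riser R = 2944 / 16 = 184 mm, within the 196 mm limit.
Tread T = 600 − 2 × 184 = 232 mm (≥ 225 mm).
Going = (16 − 1) × 232 = 3480 mm.
Add landings: 3480 + 1505 + 1322 = 6307 mm.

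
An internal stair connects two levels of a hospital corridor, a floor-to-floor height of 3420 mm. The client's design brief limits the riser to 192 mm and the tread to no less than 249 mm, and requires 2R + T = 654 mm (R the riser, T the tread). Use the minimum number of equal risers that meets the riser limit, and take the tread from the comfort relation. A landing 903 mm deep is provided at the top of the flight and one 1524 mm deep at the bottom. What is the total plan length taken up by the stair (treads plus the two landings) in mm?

7085 mm

At most 192 each: 3420/192 = 17.81, giving 18 risers.
Riser R = 3420 / 18 = 190 mm, within the 192 mm limit.
From 2R + T = 654: T = 654 − 380 = 274 mm.
18 risers give 17 treads; going = 17 × 274 = 4658 mm.
Add landings: 4658 + 903 + 1524 = 7085 mm.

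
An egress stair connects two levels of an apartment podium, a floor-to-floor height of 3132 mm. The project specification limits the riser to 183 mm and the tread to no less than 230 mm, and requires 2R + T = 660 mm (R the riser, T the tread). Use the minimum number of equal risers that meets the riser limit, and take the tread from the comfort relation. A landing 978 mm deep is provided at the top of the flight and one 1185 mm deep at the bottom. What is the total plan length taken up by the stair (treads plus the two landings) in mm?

7467 mm

3132 / 183 = 17.11, so 18 risers are needed.
Riser R = 3132 / 18 = 174 mm, within the 183 mm limit.
From 2R + T = 660: T = 660 − 348 = 312 mm.
Going = (18 − 1) × 312 = 5304 mm.
Enclosure = 5304 + 978 + 1185 = 7467 mm.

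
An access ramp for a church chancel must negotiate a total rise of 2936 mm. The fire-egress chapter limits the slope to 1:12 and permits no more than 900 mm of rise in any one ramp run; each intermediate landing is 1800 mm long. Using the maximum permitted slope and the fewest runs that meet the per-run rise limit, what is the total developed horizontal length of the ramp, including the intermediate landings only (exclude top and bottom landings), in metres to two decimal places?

40.63 m

⌈2936/900⌉ = 4 ramp runs. That means 3 intermediate landings.
Horizontal run for 2936 mm of rise at 1:12 is 2936 × 12 = 35232 mm.
3 intermediate landings contribute 3 × 1800 = 5400 mm.
Developed length = 35232 + 5400 = 40632 mm.
= 40.63 m.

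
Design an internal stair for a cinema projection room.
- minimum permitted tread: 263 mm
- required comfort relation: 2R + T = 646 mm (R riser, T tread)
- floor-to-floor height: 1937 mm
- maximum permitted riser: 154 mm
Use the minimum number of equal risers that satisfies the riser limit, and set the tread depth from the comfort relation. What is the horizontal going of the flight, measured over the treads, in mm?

4176 mm

1937 / 154 = 12.578 → round up to 13 risers.
Each riser is 1937/13 = 149 mm (≤ 154 mm).
From 2R + T = 646: T = 646 − 298 = 348 mm.
Treads = 13 − 1 = 12; going = 12 × 348 = 4176 mm.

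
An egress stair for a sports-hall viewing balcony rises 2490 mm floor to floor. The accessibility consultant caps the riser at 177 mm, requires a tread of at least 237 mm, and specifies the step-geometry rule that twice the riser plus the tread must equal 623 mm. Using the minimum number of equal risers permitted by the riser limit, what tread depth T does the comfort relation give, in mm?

291 mm

At most 177 each: 2490/177 = 14.07, giving 15 risers.
R = 2490 ÷ 15 = 166 mm.
From 2R + T = 623: T = 623 − 332 = 291 mm.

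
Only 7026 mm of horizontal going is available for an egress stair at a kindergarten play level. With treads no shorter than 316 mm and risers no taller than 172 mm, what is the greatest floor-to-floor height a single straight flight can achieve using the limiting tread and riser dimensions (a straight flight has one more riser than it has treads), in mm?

Treads that fit: ⌊7026 / 316⌋ = 22.
Risers = treads + 1 = 23.
Maximum height = 23 × 172 = 3956 mm.

3956 mm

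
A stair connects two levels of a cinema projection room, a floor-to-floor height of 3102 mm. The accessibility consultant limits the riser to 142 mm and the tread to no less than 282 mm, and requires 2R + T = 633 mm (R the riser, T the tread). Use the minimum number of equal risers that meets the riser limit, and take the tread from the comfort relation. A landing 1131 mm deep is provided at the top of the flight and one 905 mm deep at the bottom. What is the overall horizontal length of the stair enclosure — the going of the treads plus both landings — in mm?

9407 mm

3102 / 142 = 21.845 → round up to 22 risers.
Each riser is 3102/22 = 141 mm (≤ 142 mm).
From 2R + T = 633: T = 633 − 282 = 351 mm.
22 risers give 21 treads; going = 21 × 351 = 7371 mm.
Enclosure = 7371 + 1131 + 905 = 9407 mm.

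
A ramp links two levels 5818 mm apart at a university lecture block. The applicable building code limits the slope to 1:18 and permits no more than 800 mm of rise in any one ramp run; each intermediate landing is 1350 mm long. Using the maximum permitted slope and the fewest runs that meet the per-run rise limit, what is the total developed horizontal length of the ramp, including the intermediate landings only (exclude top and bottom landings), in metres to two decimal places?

114.17 m

5818 / 800 = 7.27, so 8 ramp runs are needed. That means 7 intermediate landings.
Horizontal run for 5818 mm of rise at 1:18 is 5818 × 18 = 104724 mm.
Intermediate landings: 7 × 1350 = 9450 mm.
Total developed length = 104724 + 9450 = 114174 mm.
= 114.17 m.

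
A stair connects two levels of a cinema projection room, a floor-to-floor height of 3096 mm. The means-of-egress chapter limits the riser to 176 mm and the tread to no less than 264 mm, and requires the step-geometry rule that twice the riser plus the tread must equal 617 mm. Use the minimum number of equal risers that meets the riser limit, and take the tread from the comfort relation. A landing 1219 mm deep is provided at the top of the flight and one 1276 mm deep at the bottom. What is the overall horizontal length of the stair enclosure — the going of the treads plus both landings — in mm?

At most 176 each: 3096/176 = 17.59, giving 18 risers.
Each riser is 3096/18 = 172 mm (≤ 176 mm).
From 2R + T = 617: T = 617 − 344 = 273 mm.
Going = (18 − 1) × 273 = 4641 mm.
Add landings: 4641 + 1219 + 1276 = 7136 mm.

7136 mm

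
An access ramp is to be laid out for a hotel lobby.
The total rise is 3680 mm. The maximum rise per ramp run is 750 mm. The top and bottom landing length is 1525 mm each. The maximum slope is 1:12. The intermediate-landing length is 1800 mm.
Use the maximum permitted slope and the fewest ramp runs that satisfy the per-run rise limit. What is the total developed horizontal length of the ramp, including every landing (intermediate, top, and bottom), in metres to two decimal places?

54.41 m

⌈3680/750⌉ = 5 ramp runs. That means 4 intermediate landings.
Horizontal run for 3680 mm of rise at 1:12 is 3680 × 12 = 44160 mm.
Intermediate landings: 4 × 1800 = 7200 mm.
Top and bottom landings: 2 × 1525 = 3050 mm.
Total = 44160 + 7200 + 3050 = 54410 mm.
= 54.41 m.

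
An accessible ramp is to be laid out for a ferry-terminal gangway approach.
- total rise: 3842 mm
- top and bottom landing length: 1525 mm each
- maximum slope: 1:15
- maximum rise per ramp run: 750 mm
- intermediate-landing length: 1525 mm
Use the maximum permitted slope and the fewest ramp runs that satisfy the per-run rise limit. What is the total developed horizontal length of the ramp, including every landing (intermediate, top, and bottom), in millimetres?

68305 mm

⌈3842/750⌉ = 6 ramp runs. That means 5 intermediate landings.
Ramp run (horizontal) at 1:15: 3842 × 15 = 57630 mm.
5 intermediate landings contribute 5 × 1525 = 7625 mm.
Top and bottom landings: 2 × 1525 = 3050 mm.
Total = 57630 + 7625 + 3050 = 68305 mm.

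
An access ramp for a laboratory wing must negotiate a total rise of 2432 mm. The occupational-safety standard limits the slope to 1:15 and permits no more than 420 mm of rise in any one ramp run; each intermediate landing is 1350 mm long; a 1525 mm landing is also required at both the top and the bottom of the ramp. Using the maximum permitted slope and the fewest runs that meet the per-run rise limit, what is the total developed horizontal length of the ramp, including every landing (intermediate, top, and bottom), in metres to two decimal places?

⌈2432/420⌉ = 6 ramp runs. That means 5 intermediate landings.
Ramp run (horizontal) at 1:15: 2432 × 15 = 36480 mm.
Intermediate landings: 5 × 1350 = 6750 mm.
Top and bottom landings: 2 × 1525 = 3050 mm.
Total = 36480 + 6750 + 3050 = 46280 mm.
= 46.28 m.

46.28 m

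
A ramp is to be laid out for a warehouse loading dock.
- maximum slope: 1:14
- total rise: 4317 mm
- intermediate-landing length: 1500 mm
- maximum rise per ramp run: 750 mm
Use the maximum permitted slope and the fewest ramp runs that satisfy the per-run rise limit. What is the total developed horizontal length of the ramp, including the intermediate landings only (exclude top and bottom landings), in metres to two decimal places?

⌈4317/750⌉ = 6 ramp runs. That means 5 intermediate landings.
Ramp run (horizontal) at 1:14: 4317 × 14 = 60438 mm.
Intermediate landings: 5 × 1500 = 7500 mm.
Developed length = 60438 + 7500 = 67938 mm.
= 67.94 m.

67.94 m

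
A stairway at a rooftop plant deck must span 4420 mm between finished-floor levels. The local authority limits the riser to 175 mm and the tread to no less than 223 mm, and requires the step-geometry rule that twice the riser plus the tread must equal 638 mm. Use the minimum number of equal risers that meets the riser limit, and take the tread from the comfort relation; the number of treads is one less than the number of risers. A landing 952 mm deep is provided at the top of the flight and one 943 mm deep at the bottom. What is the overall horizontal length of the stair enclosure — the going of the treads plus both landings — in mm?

4420 / 175 = 25.257 → round up to 26 risers.
R = 4420 ÷ 26 = 170 mm.
Tread T = 638 − 2 × 170 = 298 mm (≥ 223 mm).
Going = (26 − 1) × 298 = 7450 mm.
Enclosure = 7450 + 952 + 943 = 9345 mm.

9345 mm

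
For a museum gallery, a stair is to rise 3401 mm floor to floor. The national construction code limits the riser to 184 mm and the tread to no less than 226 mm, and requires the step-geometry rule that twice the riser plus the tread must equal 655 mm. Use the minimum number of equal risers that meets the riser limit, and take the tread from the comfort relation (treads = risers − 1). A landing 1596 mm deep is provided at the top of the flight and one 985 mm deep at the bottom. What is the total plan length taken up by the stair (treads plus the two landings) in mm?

⌈3401/184⌉ = 19 risers.
Riser R = 3401 / 19 = 179 mm, within the 184 mm limit.
T = 655 − 2·179 = 297 mm, which satisfies the 226 mm minimum.
Going = (19 − 1) × 297 = 5346 mm.
Enclosure = 5346 + 1596 + 985 = 7927 mm.

7927 mm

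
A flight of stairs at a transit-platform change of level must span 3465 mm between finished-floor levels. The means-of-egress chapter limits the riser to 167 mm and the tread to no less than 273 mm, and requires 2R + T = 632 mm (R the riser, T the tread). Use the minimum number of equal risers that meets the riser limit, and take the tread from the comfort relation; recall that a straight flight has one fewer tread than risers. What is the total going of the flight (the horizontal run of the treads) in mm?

6040 mm

3465 / 167 = 20.75, so 21 risers are needed.
Riser R = 3465 / 21 = 165 mm, within the 167 mm limit.
T = 632 − 2·165 = 302 mm, which satisfies the 273 mm minimum.
21 risers give 20 treads; going = 20 × 302 = 6040 mm.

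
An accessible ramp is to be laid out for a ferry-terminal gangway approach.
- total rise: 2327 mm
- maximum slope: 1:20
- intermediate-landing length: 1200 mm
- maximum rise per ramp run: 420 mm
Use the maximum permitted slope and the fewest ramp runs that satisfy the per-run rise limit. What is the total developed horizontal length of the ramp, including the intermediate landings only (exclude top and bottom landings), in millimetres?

52540 mm

At most 420 each: 2327/420 = 5.54, giving 6 ramp runs. That means 5 intermediate landings.
Horizontal run for 2327 mm of rise at 1:20 is 2327 × 20 = 46540 mm.
Intermediate landings: 5 × 1200 = 6000 mm.
Developed length = 46540 + 6000 = 52540 mm.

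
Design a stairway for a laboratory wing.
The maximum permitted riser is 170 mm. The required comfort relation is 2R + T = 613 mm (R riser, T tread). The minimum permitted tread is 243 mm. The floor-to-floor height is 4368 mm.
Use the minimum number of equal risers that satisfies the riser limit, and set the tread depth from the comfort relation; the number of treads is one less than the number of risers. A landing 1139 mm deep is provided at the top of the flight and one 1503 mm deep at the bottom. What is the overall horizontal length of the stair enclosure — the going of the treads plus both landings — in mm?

4368 / 170 = 25.694 → round up to 26 risers.
Each riser is 4368/26 = 168 mm (≤ 170 mm).
From 2R + T = 613: T = 613 − 336 = 277 mm.
26 risers give 25 treads; going = 25 × 277 = 6925 mm.
Enclosure = 6925 + 1139 + 1503 = 9567 mm.

9567 mm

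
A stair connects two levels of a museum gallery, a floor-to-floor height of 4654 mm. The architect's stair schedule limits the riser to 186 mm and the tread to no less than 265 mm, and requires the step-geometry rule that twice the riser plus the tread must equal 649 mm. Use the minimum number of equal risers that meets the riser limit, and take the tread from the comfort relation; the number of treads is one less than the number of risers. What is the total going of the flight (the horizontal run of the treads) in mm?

4654 / 186 = 25.022 → round up to 26 risers.
R = 4654 ÷ 26 = 179 mm.
Tread T = 649 − 2 × 179 = 291 mm (≥ 265 mm).
26 risers give 25 treads; going = 25 × 291 = 7275 mm.

7275 mm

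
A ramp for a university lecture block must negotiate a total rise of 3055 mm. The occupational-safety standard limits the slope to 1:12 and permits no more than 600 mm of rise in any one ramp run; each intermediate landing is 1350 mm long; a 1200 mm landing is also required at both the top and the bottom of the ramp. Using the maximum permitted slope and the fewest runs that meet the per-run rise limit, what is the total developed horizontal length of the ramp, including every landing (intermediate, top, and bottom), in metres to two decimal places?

45.81 m

At most 600 each: 3055/600 = 5.09, giving 6 ramp runs. That means 5 intermediate landings.
Ramp run (horizontal) at 1:12: 3055 × 12 = 36660 mm.
5 intermediate landings contribute 5 × 1350 = 6750 mm.
Top and bottom landings: 2 × 1200 = 2400 mm.
Total = 36660 + 6750 + 2400 = 45810 mm.
= 45.81 m.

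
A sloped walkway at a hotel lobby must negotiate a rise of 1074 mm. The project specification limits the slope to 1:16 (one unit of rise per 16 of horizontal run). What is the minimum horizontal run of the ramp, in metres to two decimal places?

17.18 m

Run = rise × 16 = 1074 × 16 = 17184 mm.
17184 mm = 17.18 m.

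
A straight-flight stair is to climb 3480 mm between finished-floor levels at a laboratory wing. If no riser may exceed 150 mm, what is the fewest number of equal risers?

3480 / 150 = 23.200 → round up to 24 risers.

24 risers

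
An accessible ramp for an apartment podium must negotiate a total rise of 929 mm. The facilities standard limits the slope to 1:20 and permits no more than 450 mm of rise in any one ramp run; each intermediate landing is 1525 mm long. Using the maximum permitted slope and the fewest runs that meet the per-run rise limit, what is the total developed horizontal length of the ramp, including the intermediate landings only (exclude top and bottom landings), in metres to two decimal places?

At most 450 each: 929/450 = 2.06, giving 3 ramp runs. That means 2 intermediate landings.
Horizontal run for 929 mm of rise at 1:20 is 929 × 20 = 18580 mm.
Intermediate landings: 2 × 1525 = 3050 mm.
Developed length = 18580 + 3050 = 21630 mm.
= 21.63 m.

21.63 m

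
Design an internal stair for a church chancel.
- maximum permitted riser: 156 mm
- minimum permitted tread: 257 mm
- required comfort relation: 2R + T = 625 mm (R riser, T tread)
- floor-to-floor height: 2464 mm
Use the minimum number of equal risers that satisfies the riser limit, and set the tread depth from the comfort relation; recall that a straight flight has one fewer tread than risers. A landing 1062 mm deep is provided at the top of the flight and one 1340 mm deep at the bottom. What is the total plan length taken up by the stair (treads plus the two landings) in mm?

7157 mm

2464 / 156 = 15.795 → round up to 16 risers.
Riser R = 2464 / 16 = 154 mm, within the 156 mm limit.
From 2R + T = 625: T = 625 − 308 = 317 mm.
Going = (16 − 1) × 317 = 4755 mm.
Enclosure = 4755 + 1062 + 1340 = 7157 mm.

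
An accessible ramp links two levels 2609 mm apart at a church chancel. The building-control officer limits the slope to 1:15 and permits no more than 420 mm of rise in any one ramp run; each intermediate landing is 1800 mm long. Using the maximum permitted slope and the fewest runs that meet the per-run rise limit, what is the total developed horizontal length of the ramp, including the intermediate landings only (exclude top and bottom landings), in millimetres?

49935 mm

2609 / 420 = 6.212 → round up to 7 ramp runs. That means 6 intermediate landings.
Ramp run (horizontal) at 1:15: 2609 × 15 = 39135 mm.
6 intermediate landings contribute 6 × 1800 = 10800 mm.
Total developed length = 39135 + 10800 = 49935 mm.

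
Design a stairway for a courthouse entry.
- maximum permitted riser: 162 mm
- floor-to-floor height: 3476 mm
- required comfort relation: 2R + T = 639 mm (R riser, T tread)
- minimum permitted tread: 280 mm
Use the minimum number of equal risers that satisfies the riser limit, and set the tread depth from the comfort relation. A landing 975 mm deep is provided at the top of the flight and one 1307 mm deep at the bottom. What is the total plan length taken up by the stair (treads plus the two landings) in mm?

⌈3476/162⌉ = 22 risers.
Each riser is 3476/22 = 158 mm (≤ 162 mm).
From 2R + T = 639: T = 639 − 316 = 323 mm.
22 risers give 21 treads; going = 21 × 323 = 6783 mm.
Add landings: 6783 + 975 + 1307 = 9065 mm.

9065 mm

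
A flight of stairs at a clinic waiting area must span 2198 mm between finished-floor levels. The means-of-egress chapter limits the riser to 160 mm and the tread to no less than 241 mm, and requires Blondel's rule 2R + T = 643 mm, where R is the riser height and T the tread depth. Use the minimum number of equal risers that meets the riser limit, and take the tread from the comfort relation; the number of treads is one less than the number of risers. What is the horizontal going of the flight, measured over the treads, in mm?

2198 / 160 = 13.738 → round up to 14 risers.
Each riser is 2198/14 = 157 mm (≤ 160 mm).
T = 643 − 2·157 = 329 mm, which satisfies the 241 mm minimum.
Going = (14 − 1) × 329 = 4277 mm.

4277 mm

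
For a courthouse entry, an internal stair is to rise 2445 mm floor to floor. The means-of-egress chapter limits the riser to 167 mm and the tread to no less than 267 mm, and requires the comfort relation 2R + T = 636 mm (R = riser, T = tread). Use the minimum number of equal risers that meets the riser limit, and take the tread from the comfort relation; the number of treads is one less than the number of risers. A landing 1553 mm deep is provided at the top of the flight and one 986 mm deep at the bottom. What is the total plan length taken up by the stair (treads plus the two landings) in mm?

2445 / 167 = 14.641 → round up to 15 risers.
Each riser is 2445/15 = 163 mm (≤ 167 mm).
T = 636 − 2·163 = 310 mm, which satisfies the 267 mm minimum.
15 risers give 14 treads; going = 14 × 310 = 4340 mm.
Add landings: 4340 + 1553 + 986 = 6879 mm.

6879 mm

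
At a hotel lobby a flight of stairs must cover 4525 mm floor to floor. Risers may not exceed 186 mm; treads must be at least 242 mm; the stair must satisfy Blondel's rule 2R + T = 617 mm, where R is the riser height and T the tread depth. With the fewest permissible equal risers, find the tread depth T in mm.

At most 186 each: 4525/186 = 24.33, giving 25 risers.
R = 4525 ÷ 25 = 181 mm.
Tread T = 617 − 2 × 181 = 255 mm (≥ 242 mm).

255 mm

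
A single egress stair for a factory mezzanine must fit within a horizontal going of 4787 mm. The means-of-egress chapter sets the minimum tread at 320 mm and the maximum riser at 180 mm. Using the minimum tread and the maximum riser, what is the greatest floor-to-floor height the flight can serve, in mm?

2700 mm

Treads that fit: ⌊4787 / 320⌋ = 14.
Risers = treads + 1 = 15.
Maximum height = 15 × 180 = 2700 mm.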